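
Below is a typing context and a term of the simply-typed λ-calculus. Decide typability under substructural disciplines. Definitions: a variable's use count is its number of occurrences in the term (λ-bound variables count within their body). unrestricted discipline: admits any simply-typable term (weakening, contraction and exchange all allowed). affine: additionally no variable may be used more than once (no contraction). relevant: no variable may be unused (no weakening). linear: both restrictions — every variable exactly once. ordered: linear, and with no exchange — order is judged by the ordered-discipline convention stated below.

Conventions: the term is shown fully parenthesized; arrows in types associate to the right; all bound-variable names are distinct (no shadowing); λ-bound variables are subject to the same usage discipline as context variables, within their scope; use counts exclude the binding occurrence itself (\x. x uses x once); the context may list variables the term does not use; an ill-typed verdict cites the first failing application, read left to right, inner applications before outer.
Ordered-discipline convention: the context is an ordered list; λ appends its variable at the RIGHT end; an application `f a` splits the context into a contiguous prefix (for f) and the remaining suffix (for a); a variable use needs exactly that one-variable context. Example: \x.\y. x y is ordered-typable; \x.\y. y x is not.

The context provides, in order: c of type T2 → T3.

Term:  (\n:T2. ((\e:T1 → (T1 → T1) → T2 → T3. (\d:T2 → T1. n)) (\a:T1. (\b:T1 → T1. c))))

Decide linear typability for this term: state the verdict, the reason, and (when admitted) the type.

no — unused: e, d, a, b — weakening required
counts: c=1; n (λ-bound)=1; e (λ-bound)=0; d (λ-bound)=0; a (λ-bound)=0; b (λ-bound)=0
order of uses: n, c
typing: the term checks, with type T2 → (T2 → T1) → T2
per-discipline verdicts: ordered ✗ · linear ✗ · affine ✓ · relevant ✗ · unrestricted ✓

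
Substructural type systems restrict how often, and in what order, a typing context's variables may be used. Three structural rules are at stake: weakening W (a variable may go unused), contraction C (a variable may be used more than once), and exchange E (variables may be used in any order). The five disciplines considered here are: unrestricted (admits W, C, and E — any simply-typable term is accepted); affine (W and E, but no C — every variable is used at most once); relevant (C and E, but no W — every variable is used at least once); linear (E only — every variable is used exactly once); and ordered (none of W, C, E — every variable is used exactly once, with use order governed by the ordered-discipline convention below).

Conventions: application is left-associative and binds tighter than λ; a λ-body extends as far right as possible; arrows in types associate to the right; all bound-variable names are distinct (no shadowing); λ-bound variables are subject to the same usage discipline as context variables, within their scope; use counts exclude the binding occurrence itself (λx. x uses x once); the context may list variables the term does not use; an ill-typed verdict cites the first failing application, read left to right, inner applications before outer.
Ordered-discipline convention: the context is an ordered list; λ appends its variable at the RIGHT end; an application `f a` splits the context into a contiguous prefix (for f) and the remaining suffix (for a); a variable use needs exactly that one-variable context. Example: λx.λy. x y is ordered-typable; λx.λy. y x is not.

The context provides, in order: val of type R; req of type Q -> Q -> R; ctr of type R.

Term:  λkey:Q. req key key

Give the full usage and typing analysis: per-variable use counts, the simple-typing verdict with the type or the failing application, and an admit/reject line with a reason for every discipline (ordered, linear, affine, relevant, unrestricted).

usage: val=0, req=1, ctr=0, key (λ-bound)=2
order of uses: req, key, key
typing: the term checks, with type Q -> R
ordered ✗ (key ×2 used more than once (contraction); val, ctr never used (weakening))
linear ✗ (key ×2 used more than once (contraction); val, ctr never used (weakening))
affine ✗ (key ×2 used more than once (contraction))
relevant ✗ (val, ctr never used (weakening))
unrestricted ✓ (simply typable at Q -> R; W, C, E all held)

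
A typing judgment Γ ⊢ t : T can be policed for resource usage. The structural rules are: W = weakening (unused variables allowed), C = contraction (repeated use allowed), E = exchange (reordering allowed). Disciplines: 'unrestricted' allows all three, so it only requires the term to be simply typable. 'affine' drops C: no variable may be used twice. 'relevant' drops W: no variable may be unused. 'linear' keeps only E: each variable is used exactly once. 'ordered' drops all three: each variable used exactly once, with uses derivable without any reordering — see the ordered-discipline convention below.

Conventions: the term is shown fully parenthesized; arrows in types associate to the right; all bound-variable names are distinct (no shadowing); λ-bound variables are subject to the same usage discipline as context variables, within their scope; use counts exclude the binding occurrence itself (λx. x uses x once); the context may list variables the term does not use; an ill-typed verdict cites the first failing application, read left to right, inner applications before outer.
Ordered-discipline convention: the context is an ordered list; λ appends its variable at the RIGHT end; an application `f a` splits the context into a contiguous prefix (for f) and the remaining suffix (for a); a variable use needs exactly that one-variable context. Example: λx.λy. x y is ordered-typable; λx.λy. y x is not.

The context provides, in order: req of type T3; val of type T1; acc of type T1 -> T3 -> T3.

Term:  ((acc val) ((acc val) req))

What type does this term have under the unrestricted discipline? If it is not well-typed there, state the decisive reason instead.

term : T3
variable uses: req: 1; val: 2; acc: 2
uses in reading order: acc, val, acc, val, req
typing: ✓ — T3
summary: ordered ✗, linear ✗, affine ✗, relevant ✓, unrestricted ✓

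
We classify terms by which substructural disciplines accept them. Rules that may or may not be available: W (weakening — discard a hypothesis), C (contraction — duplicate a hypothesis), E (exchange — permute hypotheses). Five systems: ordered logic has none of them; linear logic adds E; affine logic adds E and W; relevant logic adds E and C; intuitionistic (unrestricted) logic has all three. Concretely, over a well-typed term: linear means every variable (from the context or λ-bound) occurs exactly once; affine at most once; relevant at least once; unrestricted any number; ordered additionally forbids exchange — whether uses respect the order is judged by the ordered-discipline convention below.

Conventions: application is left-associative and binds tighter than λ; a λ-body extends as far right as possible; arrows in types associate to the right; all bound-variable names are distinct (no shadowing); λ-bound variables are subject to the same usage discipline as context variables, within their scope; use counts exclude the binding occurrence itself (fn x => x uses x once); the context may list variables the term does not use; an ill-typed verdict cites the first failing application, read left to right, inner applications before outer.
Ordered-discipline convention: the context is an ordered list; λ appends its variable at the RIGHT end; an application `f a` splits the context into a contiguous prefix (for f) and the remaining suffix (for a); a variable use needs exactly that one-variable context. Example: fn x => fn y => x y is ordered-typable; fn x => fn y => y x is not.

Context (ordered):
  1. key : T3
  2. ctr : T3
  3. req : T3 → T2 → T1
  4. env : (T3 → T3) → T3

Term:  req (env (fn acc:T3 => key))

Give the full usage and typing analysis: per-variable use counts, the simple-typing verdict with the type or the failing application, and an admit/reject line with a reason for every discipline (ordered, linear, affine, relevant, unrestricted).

variable uses: key: 1×; ctr: 0×; req: 1×; env: 1×; acc [bound]: 0×
uses in reading order: req, env, key
typing: ✓ — T2 → T1
ordered: ✗, ctr, acc never used (weakening)
linear: ✗, ctr, acc never used (weakening)
affine: ✓, at most one use each (key, ctr, req, env, acc)
relevant: ✗, ctr, acc never used (weakening)
unrestricted: ✓, well-typed at T2 → T1; no restrictions here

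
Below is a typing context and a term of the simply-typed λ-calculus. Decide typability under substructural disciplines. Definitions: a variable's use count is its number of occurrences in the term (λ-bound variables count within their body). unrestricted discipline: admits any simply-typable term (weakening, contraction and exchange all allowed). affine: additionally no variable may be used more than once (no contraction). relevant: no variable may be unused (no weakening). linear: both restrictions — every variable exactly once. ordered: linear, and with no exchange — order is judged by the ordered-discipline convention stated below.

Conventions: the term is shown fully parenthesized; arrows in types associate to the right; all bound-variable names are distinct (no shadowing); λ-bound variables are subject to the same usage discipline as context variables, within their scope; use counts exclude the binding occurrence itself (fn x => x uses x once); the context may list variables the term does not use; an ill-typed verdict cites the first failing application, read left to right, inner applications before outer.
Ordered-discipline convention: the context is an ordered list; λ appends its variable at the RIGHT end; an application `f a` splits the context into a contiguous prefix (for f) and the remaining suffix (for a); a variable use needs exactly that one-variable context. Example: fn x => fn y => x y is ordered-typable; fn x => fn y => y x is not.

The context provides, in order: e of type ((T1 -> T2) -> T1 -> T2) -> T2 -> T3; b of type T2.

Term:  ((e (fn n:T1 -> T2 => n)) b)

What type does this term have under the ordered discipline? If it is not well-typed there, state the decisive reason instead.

term : T3
use counts: e: 1, b: 1, n (λ-bound): 1
use order (left to right): e, n, b
typing: well-typed at T3
all disciplines: ordered ✓, linear ✓, affine ✓, relevant ✓, unrestricted ✓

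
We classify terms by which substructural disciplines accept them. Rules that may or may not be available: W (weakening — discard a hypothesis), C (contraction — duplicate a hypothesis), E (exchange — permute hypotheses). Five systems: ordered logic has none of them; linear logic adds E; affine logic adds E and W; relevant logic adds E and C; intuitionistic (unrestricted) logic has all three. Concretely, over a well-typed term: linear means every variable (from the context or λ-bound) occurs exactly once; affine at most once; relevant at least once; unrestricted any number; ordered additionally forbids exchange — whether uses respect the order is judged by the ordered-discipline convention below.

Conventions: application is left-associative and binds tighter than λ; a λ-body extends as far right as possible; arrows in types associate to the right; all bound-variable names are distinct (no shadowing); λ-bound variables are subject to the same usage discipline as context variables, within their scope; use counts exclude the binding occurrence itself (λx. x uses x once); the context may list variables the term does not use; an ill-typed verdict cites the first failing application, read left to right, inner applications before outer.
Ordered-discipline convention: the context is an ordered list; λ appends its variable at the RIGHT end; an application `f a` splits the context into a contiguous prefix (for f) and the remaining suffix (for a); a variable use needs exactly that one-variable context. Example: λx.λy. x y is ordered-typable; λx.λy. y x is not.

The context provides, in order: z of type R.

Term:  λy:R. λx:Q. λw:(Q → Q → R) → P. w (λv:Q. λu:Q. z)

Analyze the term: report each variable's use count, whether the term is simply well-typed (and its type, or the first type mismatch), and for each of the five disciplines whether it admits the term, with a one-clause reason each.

use counts: z=1; y (λ-bound)=0; x (λ-bound)=0; w (λ-bound)=1; v (λ-bound)=0; u (λ-bound)=0
order of uses: w, z
typing: ✓ — R → Q → ((Q → Q → R) → P) → P
ordered: ✗ — y, x, v, u left unused
linear: ✗ — y, x, v, u left unused
affine: ✓ — no duplicate uses among z, y, x, w, v, u
relevant: ✗ — y, x, v, u left unused
unrestricted: ✓ — well-typed at R → Q → ((Q → Q → R) → P) → P; no restrictions here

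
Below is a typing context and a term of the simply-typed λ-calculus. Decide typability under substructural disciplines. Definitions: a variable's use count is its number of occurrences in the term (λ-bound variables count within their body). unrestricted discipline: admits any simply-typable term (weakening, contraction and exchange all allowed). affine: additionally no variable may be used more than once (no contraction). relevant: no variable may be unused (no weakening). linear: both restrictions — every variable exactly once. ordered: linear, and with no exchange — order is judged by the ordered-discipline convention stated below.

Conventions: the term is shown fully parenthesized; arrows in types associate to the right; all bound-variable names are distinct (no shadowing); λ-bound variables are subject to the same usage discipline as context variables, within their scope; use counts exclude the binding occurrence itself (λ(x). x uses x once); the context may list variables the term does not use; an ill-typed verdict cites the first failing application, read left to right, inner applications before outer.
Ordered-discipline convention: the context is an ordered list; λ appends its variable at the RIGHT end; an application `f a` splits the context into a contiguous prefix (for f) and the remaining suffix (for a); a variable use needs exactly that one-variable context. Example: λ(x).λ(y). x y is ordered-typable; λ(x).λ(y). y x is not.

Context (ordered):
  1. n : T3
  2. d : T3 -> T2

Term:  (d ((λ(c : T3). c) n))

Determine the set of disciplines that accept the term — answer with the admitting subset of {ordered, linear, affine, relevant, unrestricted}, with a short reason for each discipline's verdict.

accepted by: linear, affine, relevant, unrestricted
variable uses: n: 1×; d: 1×; c [bound]: 1×
order of uses: d, c, n
typing: well-typed — term : T2
ordered: ✗ — use order d, c, n needs exchange
linear: ✓ — n, d, c: one use apiece
affine: ✓ — none of n, d, c used more than once
relevant: ✓ — every one of n, d, c appears
unrestricted: ✓ — simply typable at T2; W, C, E all held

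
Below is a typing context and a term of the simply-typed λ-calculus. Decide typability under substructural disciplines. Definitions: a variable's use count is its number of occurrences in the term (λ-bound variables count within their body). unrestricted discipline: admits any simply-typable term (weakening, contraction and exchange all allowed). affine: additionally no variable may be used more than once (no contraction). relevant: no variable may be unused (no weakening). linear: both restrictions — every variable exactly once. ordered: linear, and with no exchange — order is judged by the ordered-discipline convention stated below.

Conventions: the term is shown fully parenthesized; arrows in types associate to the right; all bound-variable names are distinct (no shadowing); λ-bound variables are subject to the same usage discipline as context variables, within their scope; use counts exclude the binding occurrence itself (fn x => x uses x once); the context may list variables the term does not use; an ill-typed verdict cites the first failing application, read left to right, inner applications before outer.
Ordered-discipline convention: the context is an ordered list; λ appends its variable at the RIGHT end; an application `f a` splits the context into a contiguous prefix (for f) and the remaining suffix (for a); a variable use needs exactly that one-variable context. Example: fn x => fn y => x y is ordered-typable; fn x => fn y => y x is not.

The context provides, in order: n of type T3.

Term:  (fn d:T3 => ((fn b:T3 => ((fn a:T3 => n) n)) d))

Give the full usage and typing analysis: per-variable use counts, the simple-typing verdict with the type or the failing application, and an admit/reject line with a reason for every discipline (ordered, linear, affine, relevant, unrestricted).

counts: n=2, d [bound]=1, b [bound]=0, a [bound]=0
use order (left to right): n, n, d
typing: ✓ — T3 → T3
ordered: ✗, uses contraction: n ×2; needs weakening: b, a unused
linear: ✗, uses contraction: n ×2; needs weakening: b, a unused
affine: ✗, uses contraction: n ×2
relevant: ✗, needs weakening: b, a unused
unrestricted: ✓, simply typable at T3 → T3; W, C, E all held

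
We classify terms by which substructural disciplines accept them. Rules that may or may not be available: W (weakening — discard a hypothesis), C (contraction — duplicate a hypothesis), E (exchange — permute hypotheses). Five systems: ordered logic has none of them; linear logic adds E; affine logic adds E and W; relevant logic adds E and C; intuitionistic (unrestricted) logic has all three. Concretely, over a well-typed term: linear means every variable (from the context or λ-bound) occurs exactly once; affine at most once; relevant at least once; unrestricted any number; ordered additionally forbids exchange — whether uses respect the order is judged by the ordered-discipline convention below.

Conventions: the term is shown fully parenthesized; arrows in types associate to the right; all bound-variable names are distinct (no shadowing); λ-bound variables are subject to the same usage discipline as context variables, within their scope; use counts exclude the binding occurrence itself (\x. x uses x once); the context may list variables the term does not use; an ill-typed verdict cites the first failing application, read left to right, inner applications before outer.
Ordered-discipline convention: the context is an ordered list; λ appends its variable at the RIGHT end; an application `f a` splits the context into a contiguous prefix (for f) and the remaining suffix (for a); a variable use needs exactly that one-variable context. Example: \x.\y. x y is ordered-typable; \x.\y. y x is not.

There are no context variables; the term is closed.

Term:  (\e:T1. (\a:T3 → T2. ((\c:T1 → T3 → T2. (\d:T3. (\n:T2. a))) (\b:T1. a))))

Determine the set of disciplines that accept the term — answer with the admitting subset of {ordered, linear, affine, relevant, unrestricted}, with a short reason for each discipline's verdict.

admitting disciplines: unrestricted
counts: e (bound): 0×; a (bound): 2×; c (bound): 0×; d (bound): 0×; n (bound): 0×; b (bound): 0×
use order (left to right): a, a
typing: well-typed — term : T1 → (T3 → T2) → T3 → T2 → T3 → T2
ordered: ✗ — repeated use of a ×2; e, c, d, n, b never used (weakening)
linear: ✗ — repeated use of a ×2; e, c, d, n, b never used (weakening)
affine: ✗ — repeated use of a ×2
relevant: ✗ — e, c, d, n, b never used (weakening)
unrestricted: ✓ — well-typed at T1 → (T3 → T2) → T3 → T2 → T3 → T2; no restrictions here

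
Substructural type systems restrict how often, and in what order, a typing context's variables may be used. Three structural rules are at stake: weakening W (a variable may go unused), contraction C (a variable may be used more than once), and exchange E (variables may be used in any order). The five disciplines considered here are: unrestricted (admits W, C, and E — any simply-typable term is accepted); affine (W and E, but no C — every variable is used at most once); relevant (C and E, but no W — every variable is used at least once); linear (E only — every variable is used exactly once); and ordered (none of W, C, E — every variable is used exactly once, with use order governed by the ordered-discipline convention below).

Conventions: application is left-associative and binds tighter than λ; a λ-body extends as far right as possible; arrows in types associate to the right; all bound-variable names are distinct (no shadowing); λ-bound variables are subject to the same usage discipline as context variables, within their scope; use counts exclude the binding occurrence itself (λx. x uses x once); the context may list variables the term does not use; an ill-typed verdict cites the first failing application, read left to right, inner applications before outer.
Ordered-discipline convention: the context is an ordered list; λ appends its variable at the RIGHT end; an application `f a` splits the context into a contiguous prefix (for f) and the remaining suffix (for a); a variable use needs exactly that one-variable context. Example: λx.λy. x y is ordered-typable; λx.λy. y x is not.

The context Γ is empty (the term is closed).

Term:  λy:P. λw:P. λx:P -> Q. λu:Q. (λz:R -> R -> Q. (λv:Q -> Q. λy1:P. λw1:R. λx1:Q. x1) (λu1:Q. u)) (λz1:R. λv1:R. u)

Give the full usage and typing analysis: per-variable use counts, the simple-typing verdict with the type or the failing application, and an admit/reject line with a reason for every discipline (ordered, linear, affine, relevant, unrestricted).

variable uses: y [bound]: 0; w [bound]: 0; x [bound]: 0; u [bound]: 2; z [bound]: 0; v [bound]: 0; y1 [bound]: 0; w1 [bound]: 0; x1 [bound]: 1; u1 [bound]: 0; z1 [bound]: 0; v1 [bound]: 0
uses in reading order: x1, u, u
typing: well-typed — term : P -> P -> (P -> Q) -> Q -> P -> R -> Q -> Q
ordered ✗ (uses contraction: u ×2; y, w, x, z, v, y1, w1, u1, z1, v1 never used (weakening))
linear ✗ (uses contraction: u ×2; y, w, x, z, v, y1, w1, u1, z1, v1 never used (weakening))
affine ✗ (uses contraction: u ×2)
relevant ✗ (y, w, x, z, v, y1, w1, u1, z1, v1 never used (weakening))
unrestricted ✓ (well-typed at P -> P -> (P -> Q) -> Q -> P -> R -> Q -> Q; no restrictions here)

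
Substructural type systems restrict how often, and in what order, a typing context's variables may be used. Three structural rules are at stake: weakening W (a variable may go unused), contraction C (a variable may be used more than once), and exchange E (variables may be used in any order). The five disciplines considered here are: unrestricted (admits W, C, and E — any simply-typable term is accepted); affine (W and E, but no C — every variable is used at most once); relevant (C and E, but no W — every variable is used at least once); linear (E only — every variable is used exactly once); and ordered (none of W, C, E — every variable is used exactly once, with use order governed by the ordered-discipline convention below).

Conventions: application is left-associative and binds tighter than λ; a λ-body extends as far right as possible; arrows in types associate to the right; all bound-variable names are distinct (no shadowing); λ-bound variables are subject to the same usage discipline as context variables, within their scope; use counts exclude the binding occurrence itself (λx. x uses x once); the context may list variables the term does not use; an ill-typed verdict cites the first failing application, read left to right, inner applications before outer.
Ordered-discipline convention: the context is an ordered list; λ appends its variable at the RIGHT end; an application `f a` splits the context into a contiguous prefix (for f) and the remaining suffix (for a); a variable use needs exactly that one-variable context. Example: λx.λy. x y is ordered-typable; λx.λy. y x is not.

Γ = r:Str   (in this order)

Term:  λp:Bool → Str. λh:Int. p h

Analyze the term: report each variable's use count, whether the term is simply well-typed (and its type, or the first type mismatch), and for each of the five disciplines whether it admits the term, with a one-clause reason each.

use counts: r=0, p (bound)=1, h (bound)=1
uses in reading order: p, h
typing: ill-typed: an application expects Bool but receives Int
ordered: ✗ — a type mismatch blocks all five
linear: ✗ — the type mismatch rejects it
affine: ✗ — not simply typable
relevant: ✗ — fails simple typing
unrestricted: ✗ — a type mismatch blocks all five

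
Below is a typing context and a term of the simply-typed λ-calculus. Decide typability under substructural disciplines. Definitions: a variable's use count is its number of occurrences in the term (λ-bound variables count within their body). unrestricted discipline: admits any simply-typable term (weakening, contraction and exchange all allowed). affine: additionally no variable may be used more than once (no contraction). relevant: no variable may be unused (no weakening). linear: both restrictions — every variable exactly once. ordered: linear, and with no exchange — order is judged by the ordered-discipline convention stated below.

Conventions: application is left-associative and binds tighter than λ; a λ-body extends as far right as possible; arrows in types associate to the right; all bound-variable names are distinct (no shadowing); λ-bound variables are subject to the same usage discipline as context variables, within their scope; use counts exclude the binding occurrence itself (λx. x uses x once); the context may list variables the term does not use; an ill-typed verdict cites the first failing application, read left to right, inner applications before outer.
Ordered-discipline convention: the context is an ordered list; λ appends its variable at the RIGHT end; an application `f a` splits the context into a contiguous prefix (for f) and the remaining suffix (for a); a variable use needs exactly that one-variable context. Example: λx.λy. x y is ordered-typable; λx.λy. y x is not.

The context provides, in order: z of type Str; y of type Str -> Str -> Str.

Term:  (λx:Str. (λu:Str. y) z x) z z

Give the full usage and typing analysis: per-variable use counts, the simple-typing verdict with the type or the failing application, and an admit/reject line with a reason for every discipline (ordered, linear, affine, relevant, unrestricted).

usage: z=3; y=1; x (bound)=1; u (bound)=0
left-to-right use order: y, z, x, z, z
typing: ✓ — Str
ordered: ✗ — repeated use of z ×3; u left unused
linear: ✗ — repeated use of z ×3; u left unused
affine: ✗ — repeated use of z ×3
relevant: ✗ — u left unused
unrestricted: ✓ — simply typable at Str; W, C, E all held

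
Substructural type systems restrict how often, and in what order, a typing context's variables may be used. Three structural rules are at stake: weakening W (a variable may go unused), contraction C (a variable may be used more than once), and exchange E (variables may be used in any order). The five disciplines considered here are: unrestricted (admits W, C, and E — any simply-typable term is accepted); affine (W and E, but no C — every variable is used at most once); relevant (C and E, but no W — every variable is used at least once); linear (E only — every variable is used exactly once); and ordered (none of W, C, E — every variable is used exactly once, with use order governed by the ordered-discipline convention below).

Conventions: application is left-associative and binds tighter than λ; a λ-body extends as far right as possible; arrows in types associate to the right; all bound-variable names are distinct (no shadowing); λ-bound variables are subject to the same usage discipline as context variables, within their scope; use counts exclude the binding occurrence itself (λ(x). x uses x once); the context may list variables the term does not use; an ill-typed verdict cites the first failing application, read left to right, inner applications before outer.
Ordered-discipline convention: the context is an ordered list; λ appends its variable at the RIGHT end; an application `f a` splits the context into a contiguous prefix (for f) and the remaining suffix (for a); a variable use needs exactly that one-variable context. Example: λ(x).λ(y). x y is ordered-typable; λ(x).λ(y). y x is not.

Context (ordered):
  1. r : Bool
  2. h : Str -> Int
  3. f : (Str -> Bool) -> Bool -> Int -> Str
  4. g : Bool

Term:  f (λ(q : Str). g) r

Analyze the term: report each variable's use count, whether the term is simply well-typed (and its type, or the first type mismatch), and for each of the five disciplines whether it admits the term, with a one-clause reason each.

usage: r=1, h=0, f=1, g=1, q (λ-bound)=0
left-to-right use order: f, g, r
typing: well-typed at Int -> Str
ordered ✗ (needs weakening: h, q unused)
linear ✗ (needs weakening: h, q unused)
affine ✓ (no duplicate uses among r, h, f, g, q)
relevant ✗ (needs weakening: h, q unused)
unrestricted ✓ (type-checks (Int -> Str) and nothing is barred)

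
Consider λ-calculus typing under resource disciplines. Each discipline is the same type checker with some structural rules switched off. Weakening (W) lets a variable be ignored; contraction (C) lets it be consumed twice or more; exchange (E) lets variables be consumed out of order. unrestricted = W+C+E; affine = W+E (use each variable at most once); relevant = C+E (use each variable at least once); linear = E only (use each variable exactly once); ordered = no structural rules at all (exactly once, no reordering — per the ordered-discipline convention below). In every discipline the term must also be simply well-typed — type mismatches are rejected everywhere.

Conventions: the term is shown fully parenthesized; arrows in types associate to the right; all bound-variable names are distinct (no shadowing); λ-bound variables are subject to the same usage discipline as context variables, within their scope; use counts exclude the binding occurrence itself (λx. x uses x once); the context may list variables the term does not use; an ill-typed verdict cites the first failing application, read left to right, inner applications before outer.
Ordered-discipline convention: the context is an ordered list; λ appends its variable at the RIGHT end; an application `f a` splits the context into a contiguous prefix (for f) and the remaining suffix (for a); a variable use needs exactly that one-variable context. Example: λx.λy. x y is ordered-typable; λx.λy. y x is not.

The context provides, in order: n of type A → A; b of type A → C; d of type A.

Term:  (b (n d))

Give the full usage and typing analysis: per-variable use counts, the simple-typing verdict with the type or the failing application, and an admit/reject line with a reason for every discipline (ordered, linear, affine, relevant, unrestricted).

counts: n: 1×, b: 1×, d: 1×
left-to-right use order: b, n, d
typing: well-typed at C
ordered: ✗, needs exchange: uses follow b, n, d
linear: ✓, n, b, d: one use apiece
affine: ✓, none of n, b, d used more than once
relevant: ✓, n, b, d: all used, weakening unneeded
unrestricted: ✓, typability at C is all that's needed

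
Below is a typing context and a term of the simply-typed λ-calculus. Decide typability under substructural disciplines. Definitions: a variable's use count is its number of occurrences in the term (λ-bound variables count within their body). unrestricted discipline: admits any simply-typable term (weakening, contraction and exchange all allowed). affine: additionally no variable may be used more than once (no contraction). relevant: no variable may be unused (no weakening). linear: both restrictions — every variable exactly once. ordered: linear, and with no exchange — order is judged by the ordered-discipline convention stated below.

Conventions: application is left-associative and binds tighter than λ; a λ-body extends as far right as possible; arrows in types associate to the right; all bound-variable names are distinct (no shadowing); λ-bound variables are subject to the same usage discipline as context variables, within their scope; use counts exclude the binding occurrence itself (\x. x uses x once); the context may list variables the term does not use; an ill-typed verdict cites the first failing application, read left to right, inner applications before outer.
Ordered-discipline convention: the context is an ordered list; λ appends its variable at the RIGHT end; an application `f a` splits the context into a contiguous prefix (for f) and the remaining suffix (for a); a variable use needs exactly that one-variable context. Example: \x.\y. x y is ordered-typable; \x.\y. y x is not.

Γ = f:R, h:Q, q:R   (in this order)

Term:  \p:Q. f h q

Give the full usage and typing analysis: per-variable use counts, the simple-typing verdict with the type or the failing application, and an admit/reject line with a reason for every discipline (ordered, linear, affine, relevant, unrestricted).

variable uses: f=1; h=1; q=1; p (λ-bound)=0
uses in reading order: f, h, q
typing: ill-typed: non-arrow in function slot: R
ordered: ✗, the type mismatch rejects it
linear: ✗, not simply typable
affine: ✗, fails simple typing
relevant: ✗, a type mismatch blocks all five
unrestricted: ✗, the type mismatch rejects it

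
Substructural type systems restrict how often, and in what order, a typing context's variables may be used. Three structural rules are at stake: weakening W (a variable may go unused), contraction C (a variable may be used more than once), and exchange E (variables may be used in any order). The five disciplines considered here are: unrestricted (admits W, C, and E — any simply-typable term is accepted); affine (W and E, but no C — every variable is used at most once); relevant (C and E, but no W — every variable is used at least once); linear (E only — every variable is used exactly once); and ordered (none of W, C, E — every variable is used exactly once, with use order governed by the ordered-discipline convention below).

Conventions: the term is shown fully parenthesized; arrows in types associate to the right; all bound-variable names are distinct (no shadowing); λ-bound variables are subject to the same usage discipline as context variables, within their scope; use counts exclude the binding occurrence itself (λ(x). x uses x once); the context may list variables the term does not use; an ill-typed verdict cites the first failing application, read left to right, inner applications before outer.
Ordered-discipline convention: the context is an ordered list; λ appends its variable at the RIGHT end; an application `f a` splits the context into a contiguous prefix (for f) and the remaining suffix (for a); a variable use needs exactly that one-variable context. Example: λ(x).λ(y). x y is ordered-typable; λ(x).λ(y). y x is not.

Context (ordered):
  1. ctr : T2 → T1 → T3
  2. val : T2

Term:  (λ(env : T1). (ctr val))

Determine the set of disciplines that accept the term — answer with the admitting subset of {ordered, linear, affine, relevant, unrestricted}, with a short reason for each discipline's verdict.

admitted by: affine, unrestricted
counts: ctr ×1; val ×1; env [bound] ×0
order of uses: ctr, val
typing: the term checks, with type T1 → T1 → T3
ordered: ✗, unused: env — weakening required
linear: ✗, unused: env — weakening required
affine: ✓, none of ctr, val, env used more than once
relevant: ✗, unused: env — weakening required
unrestricted: ✓, well-typed at T1 → T1 → T3; no restrictions here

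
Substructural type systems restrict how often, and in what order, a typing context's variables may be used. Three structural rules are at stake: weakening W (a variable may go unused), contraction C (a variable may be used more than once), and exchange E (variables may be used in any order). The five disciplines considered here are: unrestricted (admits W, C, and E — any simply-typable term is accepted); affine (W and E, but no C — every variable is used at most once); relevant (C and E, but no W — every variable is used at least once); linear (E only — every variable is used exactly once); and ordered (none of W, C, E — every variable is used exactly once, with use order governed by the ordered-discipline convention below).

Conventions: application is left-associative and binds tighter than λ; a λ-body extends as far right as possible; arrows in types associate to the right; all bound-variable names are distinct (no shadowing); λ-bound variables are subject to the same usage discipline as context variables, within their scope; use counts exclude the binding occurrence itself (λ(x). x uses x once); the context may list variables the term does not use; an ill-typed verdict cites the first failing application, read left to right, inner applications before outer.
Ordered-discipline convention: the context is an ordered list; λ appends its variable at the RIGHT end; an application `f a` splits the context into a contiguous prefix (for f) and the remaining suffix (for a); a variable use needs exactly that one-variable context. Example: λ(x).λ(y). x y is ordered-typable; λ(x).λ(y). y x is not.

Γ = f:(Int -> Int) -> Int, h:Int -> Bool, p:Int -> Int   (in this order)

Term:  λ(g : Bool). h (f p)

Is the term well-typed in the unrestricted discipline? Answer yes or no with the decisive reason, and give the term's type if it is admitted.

yes — typability at Bool -> Bool is all that's needed; term : Bool -> Bool
variable uses: f: 1×, h: 1×, p: 1×, g (λ-bound): 0×
order of uses: h, f, p
typing: ✓ — Bool -> Bool
all disciplines: ordered ✗ | linear ✗ | affine ✓ | relevant ✗ | unrestricted ✓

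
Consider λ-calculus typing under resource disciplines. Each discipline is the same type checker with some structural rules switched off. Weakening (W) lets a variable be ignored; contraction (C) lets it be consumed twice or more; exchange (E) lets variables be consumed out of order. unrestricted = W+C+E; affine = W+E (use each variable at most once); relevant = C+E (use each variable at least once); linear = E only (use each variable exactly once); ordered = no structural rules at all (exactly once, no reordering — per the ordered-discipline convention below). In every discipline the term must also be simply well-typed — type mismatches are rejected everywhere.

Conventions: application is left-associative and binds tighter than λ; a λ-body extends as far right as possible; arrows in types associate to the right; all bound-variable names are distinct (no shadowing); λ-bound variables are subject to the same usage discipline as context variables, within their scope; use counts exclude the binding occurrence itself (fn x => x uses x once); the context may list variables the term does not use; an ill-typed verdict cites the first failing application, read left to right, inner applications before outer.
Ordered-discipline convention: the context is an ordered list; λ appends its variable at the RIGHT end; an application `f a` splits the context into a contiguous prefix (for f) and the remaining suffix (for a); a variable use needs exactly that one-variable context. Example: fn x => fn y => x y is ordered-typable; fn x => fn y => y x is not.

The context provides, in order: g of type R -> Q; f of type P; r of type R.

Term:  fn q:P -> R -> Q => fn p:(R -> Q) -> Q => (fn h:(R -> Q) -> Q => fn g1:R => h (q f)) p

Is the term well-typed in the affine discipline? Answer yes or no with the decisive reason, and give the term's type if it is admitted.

yes — none of g, f, r, q, p, h, g1 used more than once; term : (P -> R -> Q) -> ((R -> Q) -> Q) -> R -> Q
variable uses: g=0; f=1; r=0; q [bound]=1; p [bound]=1; h [bound]=1; g1 [bound]=0
uses in reading order: h, q, f, p
typing: the term checks, with type (P -> R -> Q) -> ((R -> Q) -> Q) -> R -> Q
all disciplines: ordered ✗ · linear ✗ · affine ✓ · relevant ✗ · unrestricted ✓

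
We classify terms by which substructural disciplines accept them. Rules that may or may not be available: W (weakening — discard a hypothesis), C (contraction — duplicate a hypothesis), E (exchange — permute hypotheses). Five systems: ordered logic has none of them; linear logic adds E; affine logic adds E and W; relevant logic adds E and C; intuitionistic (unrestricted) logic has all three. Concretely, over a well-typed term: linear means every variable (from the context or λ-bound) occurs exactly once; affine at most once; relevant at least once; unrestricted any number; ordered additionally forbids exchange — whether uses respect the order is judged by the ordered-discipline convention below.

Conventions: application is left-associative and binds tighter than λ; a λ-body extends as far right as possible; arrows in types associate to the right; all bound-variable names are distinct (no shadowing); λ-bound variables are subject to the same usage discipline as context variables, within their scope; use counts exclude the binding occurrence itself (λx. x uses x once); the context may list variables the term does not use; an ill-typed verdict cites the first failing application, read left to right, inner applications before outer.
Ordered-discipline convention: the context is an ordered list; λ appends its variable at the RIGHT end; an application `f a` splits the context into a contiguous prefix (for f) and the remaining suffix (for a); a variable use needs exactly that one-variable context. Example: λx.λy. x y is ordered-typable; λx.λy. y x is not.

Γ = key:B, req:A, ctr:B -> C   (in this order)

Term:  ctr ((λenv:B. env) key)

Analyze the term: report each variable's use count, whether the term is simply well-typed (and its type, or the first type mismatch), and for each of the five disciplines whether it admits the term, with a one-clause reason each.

usage: key ×1, req ×0, ctr ×1, env [bound] ×1
uses in reading order: ctr, env, key
typing: well-typed — term : C
ordered: ✗, req never used (weakening)
linear: ✗, req never used (weakening)
affine: ✓, none of key, req, ctr, env used more than once
relevant: ✗, req never used (weakening)
unrestricted: ✓, well-typed at C; no restrictions here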